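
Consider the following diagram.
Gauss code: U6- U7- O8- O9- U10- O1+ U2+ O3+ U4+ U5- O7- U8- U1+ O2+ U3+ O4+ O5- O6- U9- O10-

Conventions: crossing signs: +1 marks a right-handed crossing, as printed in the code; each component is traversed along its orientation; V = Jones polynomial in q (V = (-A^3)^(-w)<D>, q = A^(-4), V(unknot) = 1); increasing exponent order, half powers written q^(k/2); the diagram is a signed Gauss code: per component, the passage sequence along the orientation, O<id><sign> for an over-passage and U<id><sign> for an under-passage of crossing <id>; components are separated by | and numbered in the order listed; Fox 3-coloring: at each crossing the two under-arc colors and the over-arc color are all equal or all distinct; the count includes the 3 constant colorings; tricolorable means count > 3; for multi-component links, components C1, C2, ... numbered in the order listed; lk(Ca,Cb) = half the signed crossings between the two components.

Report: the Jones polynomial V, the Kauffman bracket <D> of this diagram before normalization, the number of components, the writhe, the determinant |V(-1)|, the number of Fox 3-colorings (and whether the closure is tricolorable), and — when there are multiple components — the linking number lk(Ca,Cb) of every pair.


Jones polynomial: V(q) = -q^-5 + q^-4 - q^-3 + 2q^-2 - q^-1 + 2 - q
<D> = -A^-10 + 2A^-6 - A^-2 + 2A^2 - A^6 + A^10 - A^14; writhe -2
components 1, writhe -2 (10 crossings)
3-colorings: 9 of 3^10, det 9 — tricolorable
note: |V(-1)| = 9: so tricolorable, since 3 divides 9


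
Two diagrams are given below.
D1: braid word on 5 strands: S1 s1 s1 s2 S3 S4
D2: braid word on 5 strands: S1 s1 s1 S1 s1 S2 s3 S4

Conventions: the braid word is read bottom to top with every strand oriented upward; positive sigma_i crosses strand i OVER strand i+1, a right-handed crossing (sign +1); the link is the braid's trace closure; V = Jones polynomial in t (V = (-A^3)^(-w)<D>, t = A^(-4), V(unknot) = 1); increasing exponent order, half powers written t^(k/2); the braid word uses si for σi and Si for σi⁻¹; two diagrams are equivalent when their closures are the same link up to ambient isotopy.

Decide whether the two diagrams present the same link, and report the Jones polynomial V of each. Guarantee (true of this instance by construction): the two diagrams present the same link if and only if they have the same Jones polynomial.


equivalent: yes
D1 (bracket 1; 6 crossings at w = 0): V = 1
V(D2) = 1  [8 crossings, <D> = 1, w = 0]
observation: one V(t) for all 2 diagrams — one class (guaranteed)


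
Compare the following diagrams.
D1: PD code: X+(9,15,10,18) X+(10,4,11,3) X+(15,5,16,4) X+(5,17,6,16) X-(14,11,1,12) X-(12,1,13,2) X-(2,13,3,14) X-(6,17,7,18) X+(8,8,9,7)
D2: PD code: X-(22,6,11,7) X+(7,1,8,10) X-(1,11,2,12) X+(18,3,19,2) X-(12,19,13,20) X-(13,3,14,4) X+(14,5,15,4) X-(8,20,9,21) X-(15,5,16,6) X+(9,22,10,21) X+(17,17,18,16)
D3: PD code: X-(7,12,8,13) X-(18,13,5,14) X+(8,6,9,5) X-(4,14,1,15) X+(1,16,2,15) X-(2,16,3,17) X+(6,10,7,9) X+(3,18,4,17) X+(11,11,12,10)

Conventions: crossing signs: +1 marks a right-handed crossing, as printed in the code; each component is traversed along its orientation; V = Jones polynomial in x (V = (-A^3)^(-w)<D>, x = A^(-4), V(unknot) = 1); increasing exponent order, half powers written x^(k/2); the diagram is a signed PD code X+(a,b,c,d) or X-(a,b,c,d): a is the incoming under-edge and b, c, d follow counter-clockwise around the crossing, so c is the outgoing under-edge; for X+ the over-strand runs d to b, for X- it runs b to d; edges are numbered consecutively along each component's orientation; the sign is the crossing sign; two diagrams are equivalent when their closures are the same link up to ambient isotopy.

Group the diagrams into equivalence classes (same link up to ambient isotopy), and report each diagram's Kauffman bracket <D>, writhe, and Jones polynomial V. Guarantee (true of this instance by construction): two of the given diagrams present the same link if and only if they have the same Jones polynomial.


classes: {D1} | {D2} | {D3}
V(D1) = x^(-7/2) - x^(-5/2) + x^(-3/2) - 2x^(-1/2) - x^(3/2)  [9 crossings, <D> = A^-3 + 2A^5 - A^9 + A^13 - A^17, w = +1]
V(D2) = -x^(-5/2) - x^(-1/2)  (w -1, c 11, <D> = A^-1 + A^7)
D3 (bracket A + A^5; 9 crossings at w = +1): V = -x^(-1/2) - x^(1/2)
note: 3 classes among 3 diagrams; unequal V(x) rules out equality


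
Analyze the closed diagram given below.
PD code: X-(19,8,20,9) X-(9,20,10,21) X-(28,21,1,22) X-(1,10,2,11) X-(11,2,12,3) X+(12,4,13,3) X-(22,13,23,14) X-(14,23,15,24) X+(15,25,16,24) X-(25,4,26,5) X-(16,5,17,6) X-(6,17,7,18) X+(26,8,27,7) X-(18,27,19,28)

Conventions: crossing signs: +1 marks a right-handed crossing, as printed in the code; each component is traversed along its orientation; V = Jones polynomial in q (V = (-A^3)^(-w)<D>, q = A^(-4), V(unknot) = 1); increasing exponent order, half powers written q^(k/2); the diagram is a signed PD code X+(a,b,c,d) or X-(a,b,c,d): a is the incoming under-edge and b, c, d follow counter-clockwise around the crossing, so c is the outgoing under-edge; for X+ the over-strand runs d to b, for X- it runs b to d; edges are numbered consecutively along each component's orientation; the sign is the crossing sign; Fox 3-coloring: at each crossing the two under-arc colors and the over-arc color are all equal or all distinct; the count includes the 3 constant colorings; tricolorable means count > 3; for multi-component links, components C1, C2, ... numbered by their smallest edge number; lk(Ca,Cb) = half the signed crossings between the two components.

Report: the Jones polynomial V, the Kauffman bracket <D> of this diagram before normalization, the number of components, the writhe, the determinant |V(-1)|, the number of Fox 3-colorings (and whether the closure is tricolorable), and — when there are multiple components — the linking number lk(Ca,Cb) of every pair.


Jones polynomial: V(q) = -q^-8 + q^-5 + q^-3
<D> = A^-12 + A^-4 - A^8; writhe -8
components 1, writhe -8 (14 crossings)
3-colorings: 9 of 3^14, det 3 — tricolorable
note: det 3 = |V(-1)|; divisible by 3, so tricolorable


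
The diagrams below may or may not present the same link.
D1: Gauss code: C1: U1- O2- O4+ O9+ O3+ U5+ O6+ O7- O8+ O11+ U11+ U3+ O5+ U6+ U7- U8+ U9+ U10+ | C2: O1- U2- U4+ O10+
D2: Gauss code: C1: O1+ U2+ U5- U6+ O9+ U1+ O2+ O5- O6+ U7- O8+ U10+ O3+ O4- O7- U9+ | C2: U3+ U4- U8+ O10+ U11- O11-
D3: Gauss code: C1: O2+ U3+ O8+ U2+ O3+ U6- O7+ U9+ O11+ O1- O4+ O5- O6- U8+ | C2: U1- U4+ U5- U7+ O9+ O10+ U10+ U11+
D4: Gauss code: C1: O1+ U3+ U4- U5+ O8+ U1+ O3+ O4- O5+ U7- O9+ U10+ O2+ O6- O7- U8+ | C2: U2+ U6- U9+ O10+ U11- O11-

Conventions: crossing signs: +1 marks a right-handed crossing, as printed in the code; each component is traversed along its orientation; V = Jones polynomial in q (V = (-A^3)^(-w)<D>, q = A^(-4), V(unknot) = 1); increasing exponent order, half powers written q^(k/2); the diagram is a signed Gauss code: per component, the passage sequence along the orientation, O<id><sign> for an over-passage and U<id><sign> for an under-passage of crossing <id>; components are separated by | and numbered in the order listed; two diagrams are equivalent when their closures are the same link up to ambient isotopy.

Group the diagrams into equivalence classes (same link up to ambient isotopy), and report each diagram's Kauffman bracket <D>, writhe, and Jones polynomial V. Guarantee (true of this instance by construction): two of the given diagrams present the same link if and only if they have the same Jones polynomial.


classes: {D1} | {D2, D3, D4}
V(D1) = -q^(1/2) - q^(3/2) - q^(5/2) + q^(9/2)  [11 crossings, <D> = -A^-3 + A^5 + A^9 + A^13, w = +5]
V(D2) = -q^(3/2) - 2q^(7/2) + q^(9/2) - q^(11/2) + q^(13/2)  [11 crossings, <D> = -A^-17 + A^-13 - A^-9 + 2A^-5 + A^3, w = +3]
D3 (bracket -A^-11 + A^-7 - A^-3 + 2A + A^9; 11 crossings at w = +5): V = -q^(3/2) - 2q^(7/2) + q^(9/2) - q^(11/2) + q^(13/2)
V(D4) = -q^(3/2) - 2q^(7/2) + q^(9/2) - q^(11/2) + q^(13/2)  (w +3, c 11, <D> = -A^-17 + A^-13 - A^-9 + 2A^-5 + A^3)
note: 2 classes among 4 diagrams; unequal V(q) rules out equality


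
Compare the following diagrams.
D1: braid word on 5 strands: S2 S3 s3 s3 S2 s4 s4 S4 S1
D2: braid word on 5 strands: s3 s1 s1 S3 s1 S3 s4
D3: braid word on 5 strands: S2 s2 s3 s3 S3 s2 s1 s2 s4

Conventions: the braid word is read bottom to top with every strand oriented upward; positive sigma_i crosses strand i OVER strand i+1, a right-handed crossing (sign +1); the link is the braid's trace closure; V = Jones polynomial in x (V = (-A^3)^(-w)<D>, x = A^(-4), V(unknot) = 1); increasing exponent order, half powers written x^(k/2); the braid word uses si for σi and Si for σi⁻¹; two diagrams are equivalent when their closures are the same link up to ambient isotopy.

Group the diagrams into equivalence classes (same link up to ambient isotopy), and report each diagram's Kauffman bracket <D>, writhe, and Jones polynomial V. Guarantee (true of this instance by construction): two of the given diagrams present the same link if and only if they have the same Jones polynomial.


equivalence classes: {D1} | {D2} | {D3}
D1 (bracket A^-1 + A^7; 9 crossings at w = -1): V = -x^(-5/2) - x^(-1/2)
V(D2) = -x^(1/2) - x^(3/2) - x^(5/2) + x^(9/2)  [7 crossings, <D> = -A^-9 + A^-1 + A^3 + A^7, w = +3]
V(D3) = -x^(1/2) - x^(5/2)  [9 crossings, <D> = A^5 + A^13, w = +5]
key observation: 3 values of V(x) split the 3 diagrams


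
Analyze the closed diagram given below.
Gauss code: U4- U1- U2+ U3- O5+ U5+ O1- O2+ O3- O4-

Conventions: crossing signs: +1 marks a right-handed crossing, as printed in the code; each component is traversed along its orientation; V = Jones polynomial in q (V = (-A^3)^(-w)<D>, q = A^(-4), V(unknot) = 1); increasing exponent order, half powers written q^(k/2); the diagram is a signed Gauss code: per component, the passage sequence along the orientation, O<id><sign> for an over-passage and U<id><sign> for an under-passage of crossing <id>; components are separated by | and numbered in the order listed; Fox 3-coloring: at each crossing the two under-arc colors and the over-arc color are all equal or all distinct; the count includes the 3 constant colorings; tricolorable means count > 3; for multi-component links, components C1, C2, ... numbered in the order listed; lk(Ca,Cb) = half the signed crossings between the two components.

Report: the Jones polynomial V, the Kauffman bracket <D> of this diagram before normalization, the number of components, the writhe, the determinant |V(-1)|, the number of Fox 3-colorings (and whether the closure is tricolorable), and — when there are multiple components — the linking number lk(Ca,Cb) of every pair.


V = 1
<D> = -A^-3 (w = -1)
1 component over 5 crossings, w = -1
3 Fox colorings among 3^5, |V(-1)| = 1: not tricolorable
why: |V(-1)| = 1: so not tricolorable, since 3 does not divide 1


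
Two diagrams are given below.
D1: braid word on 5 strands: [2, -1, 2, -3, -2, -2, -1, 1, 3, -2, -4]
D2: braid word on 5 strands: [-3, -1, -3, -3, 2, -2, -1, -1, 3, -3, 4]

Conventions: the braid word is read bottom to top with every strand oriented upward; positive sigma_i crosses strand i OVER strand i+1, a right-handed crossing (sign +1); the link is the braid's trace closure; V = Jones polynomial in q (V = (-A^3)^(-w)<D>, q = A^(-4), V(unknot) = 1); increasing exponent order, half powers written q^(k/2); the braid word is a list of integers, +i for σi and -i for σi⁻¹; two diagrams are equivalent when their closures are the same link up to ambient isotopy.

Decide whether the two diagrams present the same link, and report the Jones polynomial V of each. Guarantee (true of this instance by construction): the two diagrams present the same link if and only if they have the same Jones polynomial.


same link: no
V(D1) = -q^(-5/2) - q^(-1/2)  [11 crossings, <D> = A^-7 + A, w = -3]
V(D2) = -q^(-17/2) + q^(-15/2) + q^(-13/2) + q^(-11/2) - 2q^(-7/2) - q^(-5/2) - q^(-3/2)  [11 crossings, <D> = A^-9 + A^-5 + 2A^-1 - A^7 - A^11 - A^15 + A^19, w = -5]
insight: 2 classes among 2 diagrams; unequal V(q) rules out equality


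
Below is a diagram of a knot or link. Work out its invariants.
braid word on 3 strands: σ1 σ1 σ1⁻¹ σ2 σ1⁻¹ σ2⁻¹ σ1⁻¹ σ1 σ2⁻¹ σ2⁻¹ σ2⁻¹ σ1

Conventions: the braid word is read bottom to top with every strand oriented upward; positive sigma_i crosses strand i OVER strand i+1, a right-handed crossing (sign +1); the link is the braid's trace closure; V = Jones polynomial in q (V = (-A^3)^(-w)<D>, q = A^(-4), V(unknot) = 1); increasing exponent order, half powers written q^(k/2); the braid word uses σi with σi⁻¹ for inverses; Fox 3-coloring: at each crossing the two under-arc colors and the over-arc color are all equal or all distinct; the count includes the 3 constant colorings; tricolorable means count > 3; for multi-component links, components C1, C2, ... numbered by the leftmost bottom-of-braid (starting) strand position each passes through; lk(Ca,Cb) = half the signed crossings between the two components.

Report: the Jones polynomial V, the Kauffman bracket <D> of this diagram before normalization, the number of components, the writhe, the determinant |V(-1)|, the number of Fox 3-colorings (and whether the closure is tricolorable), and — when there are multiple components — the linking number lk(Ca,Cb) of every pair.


Jones polynomial: V(q) = q^-5 - 2q^-4 + 2q^-3 - 2q^-2 + 2q^-1 - 1 + q
<D> = A^-10 - A^-6 + 2A^-2 - 2A^2 + 2A^6 - 2A^10 + A^14; writhe -2
components 1, writhe -2 (12 crossings)
3-colorings: 3 of 3^12, det 11 — not tricolorable
note: the span of V is 6, forcing >= 6 crossings in any diagram


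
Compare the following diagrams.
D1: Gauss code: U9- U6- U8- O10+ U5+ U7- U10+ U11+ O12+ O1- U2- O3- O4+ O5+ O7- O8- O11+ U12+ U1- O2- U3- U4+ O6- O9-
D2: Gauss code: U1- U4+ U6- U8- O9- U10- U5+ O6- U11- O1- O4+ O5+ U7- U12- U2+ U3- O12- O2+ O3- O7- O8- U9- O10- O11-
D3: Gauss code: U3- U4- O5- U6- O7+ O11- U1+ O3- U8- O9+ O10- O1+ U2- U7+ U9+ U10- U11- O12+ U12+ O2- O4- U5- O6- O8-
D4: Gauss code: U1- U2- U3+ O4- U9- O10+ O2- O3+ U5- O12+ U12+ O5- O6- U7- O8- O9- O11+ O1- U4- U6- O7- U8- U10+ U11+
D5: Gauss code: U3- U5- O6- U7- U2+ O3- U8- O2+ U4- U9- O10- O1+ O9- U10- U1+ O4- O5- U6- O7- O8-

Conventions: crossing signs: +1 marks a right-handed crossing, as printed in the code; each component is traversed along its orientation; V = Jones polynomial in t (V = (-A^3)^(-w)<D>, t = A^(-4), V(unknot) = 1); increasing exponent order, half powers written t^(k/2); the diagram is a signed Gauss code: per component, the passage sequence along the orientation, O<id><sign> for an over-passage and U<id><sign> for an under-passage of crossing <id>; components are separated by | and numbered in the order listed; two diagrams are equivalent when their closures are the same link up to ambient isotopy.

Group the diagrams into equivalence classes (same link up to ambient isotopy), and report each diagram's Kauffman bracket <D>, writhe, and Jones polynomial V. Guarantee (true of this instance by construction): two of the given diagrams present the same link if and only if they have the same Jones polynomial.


equivalence classes: {D1} | {D2, D3, D4, D5}
D1 (bracket A^-6; 12 crossings at w = -2): V = 1
D2 (bracket A^-14 - A^-10 + 2A^-6 - A^-2 + A^2 - A^6; 12 crossings at w = -6): V = -t^-6 + t^-5 - t^-4 + 2t^-3 - t^-2 + t^-1
V(D3) = -t^-6 + t^-5 - t^-4 + 2t^-3 - t^-2 + t^-1  [12 crossings, <D> = A^-8 - A^-4 + 2 - A^4 + A^8 - A^12, w = -4]
V(D4) = -t^-6 + t^-5 - t^-4 + 2t^-3 - t^-2 + t^-1  [12 crossings, <D> = A^-8 - A^-4 + 2 - A^4 + A^8 - A^12, w = -4]
V(D5) = -t^-6 + t^-5 - t^-4 + 2t^-3 - t^-2 + t^-1  [10 crossings, <D> = A^-14 - A^-10 + 2A^-6 - A^-2 + A^2 - A^6, w = -6]
observation: 2 values of V(t) split the 5 diagrams


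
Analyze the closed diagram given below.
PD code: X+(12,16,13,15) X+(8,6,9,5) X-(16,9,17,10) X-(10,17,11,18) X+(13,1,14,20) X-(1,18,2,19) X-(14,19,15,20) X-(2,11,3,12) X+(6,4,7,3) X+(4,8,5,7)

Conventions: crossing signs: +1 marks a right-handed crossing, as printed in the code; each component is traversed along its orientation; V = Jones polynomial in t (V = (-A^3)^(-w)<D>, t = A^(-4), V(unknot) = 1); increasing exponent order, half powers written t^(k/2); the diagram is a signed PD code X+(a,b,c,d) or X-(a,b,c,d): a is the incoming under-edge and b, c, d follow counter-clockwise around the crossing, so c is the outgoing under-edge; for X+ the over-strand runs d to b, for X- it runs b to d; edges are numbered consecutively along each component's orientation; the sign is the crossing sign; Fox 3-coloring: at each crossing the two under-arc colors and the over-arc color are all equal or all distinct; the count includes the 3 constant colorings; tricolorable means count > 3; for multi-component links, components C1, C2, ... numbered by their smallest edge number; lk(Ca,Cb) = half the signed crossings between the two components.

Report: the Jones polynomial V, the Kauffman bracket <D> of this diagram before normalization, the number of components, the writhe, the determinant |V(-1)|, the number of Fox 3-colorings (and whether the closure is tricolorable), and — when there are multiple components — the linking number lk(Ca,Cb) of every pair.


V(t) = -t^-3 + t^-2 - t^-1 + 3 - t + t^2 - t^3
bracket: -A^-12 + A^-8 - A^-4 + 3 - A^4 + A^8 - A^12, w = 0
1 component, writhe 0, over 10 crossings
det 9, colorings 27 of 3^10 — tricolorable
observation: w = 0 (over 10 crossings) is diagram-only; (-A^3)^(0) removes it from V


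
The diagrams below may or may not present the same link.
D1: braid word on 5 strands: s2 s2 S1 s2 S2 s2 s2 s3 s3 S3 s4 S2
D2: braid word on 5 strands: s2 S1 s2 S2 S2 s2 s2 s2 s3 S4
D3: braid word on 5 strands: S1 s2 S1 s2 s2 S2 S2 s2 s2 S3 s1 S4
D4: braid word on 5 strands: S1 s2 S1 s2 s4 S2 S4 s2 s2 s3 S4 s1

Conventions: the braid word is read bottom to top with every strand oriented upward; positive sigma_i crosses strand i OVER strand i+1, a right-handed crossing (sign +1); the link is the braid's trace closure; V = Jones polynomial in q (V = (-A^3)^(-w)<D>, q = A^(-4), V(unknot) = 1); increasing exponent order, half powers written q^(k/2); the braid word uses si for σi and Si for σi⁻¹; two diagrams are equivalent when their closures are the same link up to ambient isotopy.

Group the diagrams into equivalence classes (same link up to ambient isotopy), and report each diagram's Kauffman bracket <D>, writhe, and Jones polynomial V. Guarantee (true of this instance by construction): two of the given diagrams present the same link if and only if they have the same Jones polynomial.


classes: {D1, D2, D3, D4}
V(D1) = q + q^3 - q^4  [12 crossings, <D> = -A^-4 + 1 + A^8, w = +4]
D2 (bracket -A^-10 + A^-6 + A^2; 10 crossings at w = +2): V = q + q^3 - q^4
V(D3) = q + q^3 - q^4  [12 crossings, <D> = -A^-16 + A^-12 + A^-4, w = 0]
V(D4) = q + q^3 - q^4  [12 crossings, <D> = -A^-10 + A^-6 + A^2, w = +2]
note: all 4 diagrams share one V(q), hence one class


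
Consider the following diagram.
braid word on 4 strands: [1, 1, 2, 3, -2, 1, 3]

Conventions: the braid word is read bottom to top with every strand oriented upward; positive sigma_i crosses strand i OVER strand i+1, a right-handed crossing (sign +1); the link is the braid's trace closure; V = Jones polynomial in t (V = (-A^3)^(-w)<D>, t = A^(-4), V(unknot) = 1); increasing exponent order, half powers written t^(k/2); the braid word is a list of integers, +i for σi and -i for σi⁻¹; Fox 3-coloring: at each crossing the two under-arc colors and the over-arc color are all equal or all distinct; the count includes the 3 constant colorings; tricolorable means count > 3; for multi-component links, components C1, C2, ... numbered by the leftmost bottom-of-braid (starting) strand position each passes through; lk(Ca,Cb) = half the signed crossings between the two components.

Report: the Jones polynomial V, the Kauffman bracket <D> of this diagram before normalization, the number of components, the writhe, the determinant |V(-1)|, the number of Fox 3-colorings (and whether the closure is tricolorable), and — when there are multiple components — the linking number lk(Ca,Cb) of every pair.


V(t) = t + t^3 - t^4
bracket: A^-1 - A^3 - A^11, w = +5
1 component, writhe +5, over 7 crossings
det 3, colorings 9 of 3^7 — tricolorable
observation: det 3 = |V(-1)|; divisible by 3, so tricolorable


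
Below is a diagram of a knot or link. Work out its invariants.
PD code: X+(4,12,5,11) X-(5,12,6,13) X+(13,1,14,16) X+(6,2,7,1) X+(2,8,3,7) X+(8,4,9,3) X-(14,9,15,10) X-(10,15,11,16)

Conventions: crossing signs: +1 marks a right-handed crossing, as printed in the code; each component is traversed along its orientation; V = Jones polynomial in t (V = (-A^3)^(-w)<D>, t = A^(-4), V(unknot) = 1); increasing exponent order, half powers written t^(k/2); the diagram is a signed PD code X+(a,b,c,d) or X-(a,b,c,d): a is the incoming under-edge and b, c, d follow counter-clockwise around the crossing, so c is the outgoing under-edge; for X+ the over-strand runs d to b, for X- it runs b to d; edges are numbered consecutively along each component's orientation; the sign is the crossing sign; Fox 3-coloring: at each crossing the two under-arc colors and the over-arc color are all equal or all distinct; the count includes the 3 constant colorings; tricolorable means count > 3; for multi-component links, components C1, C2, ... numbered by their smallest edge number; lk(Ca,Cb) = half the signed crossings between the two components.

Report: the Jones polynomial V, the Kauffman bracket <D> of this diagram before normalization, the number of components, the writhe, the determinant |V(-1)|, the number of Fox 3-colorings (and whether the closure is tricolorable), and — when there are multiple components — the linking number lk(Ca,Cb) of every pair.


Jones polynomial: V(t) = t + t^3 - t^4
<D> = -A^-10 + A^-6 + A^2; writhe +2
components 1, writhe +2 (8 crossings)
3-colorings: 9 of 3^8, det 3 — tricolorable
note: w = +2 (over 8 crossings) is diagram-only; (-A^3)^(-2) removes it from V


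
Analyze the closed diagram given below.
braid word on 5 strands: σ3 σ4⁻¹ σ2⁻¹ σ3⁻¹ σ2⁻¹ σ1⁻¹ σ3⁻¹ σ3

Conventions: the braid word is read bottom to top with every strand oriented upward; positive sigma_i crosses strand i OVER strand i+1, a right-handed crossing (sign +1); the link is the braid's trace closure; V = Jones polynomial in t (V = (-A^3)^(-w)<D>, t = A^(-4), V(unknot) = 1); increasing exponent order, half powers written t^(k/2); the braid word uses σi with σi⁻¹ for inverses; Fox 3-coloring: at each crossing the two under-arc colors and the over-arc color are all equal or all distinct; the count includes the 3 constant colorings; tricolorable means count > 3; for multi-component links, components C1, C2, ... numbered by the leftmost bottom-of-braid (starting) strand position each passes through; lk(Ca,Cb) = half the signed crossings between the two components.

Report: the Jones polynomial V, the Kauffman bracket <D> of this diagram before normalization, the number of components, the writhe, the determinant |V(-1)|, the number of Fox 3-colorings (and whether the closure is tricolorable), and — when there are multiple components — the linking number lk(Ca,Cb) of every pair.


V(t) = 1
bracket: A^-12, w = -4
1 component, writhe -4, over 8 crossings
det 1, colorings 3 of 3^8 — not tricolorable
observation: the word shrinks to σ3 σ4⁻¹ σ2⁻¹ σ3⁻¹ σ2⁻¹ σ1⁻¹ after cancelling


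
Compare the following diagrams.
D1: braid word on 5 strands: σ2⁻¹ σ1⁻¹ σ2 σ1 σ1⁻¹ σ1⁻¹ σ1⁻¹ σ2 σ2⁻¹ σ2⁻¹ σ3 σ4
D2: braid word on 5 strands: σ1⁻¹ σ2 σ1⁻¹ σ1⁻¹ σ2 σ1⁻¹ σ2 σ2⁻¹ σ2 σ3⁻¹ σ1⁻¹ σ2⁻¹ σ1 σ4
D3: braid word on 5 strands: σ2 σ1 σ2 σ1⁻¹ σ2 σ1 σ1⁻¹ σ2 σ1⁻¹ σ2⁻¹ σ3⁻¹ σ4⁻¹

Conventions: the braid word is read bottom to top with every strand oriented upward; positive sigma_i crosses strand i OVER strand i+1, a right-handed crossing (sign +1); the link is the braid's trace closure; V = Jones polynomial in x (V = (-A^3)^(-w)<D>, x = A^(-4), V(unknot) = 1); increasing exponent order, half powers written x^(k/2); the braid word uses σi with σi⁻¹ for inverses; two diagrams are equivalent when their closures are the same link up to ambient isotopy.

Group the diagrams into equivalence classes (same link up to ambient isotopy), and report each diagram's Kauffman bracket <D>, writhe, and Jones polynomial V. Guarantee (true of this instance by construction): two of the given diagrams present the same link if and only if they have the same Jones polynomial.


equivalence classes: {D1} | {D2} | {D3}
D1 (bracket A^-2 - A^2 + 2A^6 - A^10 + A^14 - A^18; 12 crossings at w = -2): V = -x^-6 + x^-5 - x^-4 + 2x^-3 - x^-2 + x^-1
V(D2) = x^-5 - 2x^-4 + 2x^-3 - 2x^-2 + 2x^-1 - 1 + x  [14 crossings, <D> = A^-10 - A^-6 + 2A^-2 - 2A^2 + 2A^6 - 2A^10 + A^14, w = -2]
V(D3) = x + x^3 - x^4  (w 0, c 12, <D> = -A^-16 + A^-12 + A^-4)
observation: comparing 3 Jones polynomials yields 3 groups


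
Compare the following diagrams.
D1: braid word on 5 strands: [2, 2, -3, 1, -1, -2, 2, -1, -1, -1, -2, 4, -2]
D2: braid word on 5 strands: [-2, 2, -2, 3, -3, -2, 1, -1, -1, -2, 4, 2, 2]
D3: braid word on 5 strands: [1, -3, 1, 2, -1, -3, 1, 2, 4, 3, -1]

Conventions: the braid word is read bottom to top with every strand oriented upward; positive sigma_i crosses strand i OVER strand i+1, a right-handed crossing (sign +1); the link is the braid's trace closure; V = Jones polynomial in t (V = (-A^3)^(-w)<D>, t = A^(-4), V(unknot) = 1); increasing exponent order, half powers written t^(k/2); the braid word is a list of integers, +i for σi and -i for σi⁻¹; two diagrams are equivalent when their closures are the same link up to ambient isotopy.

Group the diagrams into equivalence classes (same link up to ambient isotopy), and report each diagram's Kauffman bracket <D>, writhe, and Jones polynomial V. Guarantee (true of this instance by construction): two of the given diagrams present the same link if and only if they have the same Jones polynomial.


grouping into links: {D1} | {D2} | {D3}
V(D1) = t^(-9/2) - t^(-5/2) - t^(-3/2) - t^(-1/2)  (w -3, c 13, <D> = A^-7 + A^-3 + A - A^9)
V(D2) = -t^(-1/2) - t^(1/2)  [13 crossings, <D> = A^-5 + A^-1, w = -1]
D3 (bracket A^-1 + A^7; 11 crossings at w = +3): V = -t^(1/2) - t^(5/2)
why: V(t) takes 3 values over 3 diagrams, fixing the grouping


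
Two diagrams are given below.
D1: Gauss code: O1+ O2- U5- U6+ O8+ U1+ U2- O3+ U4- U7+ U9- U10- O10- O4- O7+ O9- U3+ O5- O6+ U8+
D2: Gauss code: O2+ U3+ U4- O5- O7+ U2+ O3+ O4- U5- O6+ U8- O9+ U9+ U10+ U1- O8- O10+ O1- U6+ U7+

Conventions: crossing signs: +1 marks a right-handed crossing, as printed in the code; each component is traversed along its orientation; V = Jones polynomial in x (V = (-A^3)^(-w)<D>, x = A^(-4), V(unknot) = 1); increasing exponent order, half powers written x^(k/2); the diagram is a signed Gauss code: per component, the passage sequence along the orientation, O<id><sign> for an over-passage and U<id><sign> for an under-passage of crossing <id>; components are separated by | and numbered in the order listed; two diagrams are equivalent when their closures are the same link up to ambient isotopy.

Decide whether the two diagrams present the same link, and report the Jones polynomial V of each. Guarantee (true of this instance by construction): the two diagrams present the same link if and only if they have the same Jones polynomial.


equivalent: yes
D1 (bracket 1; 10 crossings at w = 0): V = 1
V(D2) = 1  [10 crossings, <D> = A^6, w = +2]
observation: from 10 to 10 crossings by R-moves: one link, two diagrams


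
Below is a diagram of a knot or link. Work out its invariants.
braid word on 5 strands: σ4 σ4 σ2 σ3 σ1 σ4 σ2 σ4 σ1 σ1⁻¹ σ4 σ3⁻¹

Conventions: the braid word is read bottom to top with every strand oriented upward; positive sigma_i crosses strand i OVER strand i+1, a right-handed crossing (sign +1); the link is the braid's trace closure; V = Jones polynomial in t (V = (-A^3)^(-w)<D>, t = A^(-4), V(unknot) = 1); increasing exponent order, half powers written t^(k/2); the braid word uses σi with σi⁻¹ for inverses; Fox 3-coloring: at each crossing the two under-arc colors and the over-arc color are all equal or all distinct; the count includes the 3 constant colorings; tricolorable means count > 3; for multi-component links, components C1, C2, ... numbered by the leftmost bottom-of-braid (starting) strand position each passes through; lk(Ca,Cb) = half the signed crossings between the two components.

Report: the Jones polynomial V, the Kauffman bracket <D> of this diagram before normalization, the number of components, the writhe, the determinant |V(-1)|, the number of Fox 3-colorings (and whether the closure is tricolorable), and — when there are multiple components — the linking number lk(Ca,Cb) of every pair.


V = t^2 - t^3 + 3t^4 - 3t^5 + 3t^6 - 3t^7 + 2t^8 - t^9
<D> = -A^-12 + 2A^-8 - 3A^-4 + 3 - 3A^4 + 3A^8 - A^12 + A^16 (w = +8)
1 component over 12 crossings, w = +8
3 Fox colorings among 3^12, |V(-1)| = 17: not tricolorable
why: w = +8 (over 12 crossings) is diagram-only; (-A^3)^(-8) removes it from V


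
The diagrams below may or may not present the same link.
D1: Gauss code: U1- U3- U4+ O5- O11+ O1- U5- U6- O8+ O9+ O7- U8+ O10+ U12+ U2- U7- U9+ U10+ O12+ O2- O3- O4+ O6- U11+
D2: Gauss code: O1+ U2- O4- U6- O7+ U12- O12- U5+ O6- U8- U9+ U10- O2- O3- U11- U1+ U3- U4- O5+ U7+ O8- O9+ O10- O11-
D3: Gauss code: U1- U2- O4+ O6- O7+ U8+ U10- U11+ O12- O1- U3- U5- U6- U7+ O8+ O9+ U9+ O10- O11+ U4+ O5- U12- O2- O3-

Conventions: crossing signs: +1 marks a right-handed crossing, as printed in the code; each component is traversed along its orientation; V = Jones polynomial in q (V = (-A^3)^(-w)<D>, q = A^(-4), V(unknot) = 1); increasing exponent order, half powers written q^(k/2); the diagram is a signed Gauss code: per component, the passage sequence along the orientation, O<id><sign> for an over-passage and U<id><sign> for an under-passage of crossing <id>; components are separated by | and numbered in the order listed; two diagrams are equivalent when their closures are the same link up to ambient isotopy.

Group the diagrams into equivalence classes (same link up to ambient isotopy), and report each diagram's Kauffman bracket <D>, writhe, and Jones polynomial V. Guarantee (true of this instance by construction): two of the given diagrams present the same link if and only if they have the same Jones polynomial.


classes: {D1} | {D2, D3}
V(D1) = 1  [12 crossings, <D> = 1, w = 0]
D2 (bracket A^-16 - A^-12 + 2A^-8 - 2A^-4 + 2 - 2A^4 + A^8; 12 crossings at w = -4): V = q^-5 - 2q^-4 + 2q^-3 - 2q^-2 + 2q^-1 - 1 + q
D3 (bracket A^-10 - A^-6 + 2A^-2 - 2A^2 + 2A^6 - 2A^10 + A^14; 12 crossings at w = -2): V = q^-5 - 2q^-4 + 2q^-3 - 2q^-2 + 2q^-1 - 1 + q
note: comparing 3 Jones polynomials yields 2 groups


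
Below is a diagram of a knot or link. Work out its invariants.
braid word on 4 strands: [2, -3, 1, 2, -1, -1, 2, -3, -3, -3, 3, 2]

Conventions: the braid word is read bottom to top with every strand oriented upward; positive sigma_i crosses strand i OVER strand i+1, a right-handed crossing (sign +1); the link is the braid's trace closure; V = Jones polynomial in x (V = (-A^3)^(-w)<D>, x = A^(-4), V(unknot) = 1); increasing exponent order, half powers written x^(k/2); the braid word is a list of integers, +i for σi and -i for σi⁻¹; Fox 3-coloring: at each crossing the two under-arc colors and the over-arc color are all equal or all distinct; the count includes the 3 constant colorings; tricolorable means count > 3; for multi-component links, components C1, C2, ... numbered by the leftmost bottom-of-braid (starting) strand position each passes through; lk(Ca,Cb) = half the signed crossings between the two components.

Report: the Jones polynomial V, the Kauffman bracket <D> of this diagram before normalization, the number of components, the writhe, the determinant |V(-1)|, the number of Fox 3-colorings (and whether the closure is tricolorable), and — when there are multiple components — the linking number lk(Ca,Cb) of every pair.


Jones polynomial: V(x) = x^(-7/2) - x^(-5/2) + x^(-3/2) - 2x^(-1/2) - x^(3/2)
<D> = -A^-6 - 2A^2 + A^6 - A^10 + A^14; writhe 0
components 2, writhe 0 (12 crossings)
linking number lk(C1,C2) = +1
3-colorings: 9 of 3^12, det 6 — tricolorable
note: free reduction leaves σ2 σ3⁻¹ σ1 σ2 σ1⁻¹ σ1⁻¹ σ2 σ3⁻¹ σ3⁻¹ σ2 of the original 12 letters


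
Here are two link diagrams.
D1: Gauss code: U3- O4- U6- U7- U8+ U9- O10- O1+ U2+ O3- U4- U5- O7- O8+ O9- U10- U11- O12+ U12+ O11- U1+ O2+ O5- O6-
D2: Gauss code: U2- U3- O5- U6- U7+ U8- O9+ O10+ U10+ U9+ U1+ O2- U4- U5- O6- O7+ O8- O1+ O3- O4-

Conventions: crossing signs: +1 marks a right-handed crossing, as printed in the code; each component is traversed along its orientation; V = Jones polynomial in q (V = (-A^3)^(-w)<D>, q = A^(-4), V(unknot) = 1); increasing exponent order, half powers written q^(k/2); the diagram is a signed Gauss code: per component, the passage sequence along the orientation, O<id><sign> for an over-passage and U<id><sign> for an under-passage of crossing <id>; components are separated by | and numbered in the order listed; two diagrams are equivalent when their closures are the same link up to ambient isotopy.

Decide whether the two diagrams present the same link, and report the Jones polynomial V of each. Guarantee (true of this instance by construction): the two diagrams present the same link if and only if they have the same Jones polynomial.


equivalent: yes
D1 (bracket A^-8 + 1 - A^4; 12 crossings at w = -4): V = -q^-4 + q^-3 + q^-1
D2 (bracket A^-2 + A^6 - A^10; 10 crossings at w = -2): V = -q^-4 + q^-3 + q^-1
key observation: Reidemeister moves carry D1 (12 crossings) to D2 (10)


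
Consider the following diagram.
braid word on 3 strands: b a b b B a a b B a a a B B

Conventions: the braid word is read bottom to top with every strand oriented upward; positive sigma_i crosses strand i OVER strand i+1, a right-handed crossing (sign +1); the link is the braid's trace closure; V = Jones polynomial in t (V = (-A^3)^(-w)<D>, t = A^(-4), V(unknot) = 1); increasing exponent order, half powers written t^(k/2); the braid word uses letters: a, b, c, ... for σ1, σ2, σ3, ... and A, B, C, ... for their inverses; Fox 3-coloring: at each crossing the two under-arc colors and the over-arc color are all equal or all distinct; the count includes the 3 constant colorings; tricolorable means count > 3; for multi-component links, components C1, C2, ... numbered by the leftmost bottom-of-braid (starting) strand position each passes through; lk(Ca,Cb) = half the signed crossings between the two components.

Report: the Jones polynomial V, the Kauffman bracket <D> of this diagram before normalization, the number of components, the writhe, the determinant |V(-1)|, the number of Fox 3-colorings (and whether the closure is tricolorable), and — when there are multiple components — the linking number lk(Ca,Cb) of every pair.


Jones polynomial: V(t) = t^2 + t^4 - t^5 + t^6 - t^7
<D> = -A^-10 + A^-6 - A^-2 + A^2 + A^10; writhe +6
components 1, writhe +6 (14 crossings)
3-colorings: 3 of 3^14, det 5 — not tricolorable
note: w = +6 shifts under R1 moves; the (-A^3)^(-6) factor cancels that in V


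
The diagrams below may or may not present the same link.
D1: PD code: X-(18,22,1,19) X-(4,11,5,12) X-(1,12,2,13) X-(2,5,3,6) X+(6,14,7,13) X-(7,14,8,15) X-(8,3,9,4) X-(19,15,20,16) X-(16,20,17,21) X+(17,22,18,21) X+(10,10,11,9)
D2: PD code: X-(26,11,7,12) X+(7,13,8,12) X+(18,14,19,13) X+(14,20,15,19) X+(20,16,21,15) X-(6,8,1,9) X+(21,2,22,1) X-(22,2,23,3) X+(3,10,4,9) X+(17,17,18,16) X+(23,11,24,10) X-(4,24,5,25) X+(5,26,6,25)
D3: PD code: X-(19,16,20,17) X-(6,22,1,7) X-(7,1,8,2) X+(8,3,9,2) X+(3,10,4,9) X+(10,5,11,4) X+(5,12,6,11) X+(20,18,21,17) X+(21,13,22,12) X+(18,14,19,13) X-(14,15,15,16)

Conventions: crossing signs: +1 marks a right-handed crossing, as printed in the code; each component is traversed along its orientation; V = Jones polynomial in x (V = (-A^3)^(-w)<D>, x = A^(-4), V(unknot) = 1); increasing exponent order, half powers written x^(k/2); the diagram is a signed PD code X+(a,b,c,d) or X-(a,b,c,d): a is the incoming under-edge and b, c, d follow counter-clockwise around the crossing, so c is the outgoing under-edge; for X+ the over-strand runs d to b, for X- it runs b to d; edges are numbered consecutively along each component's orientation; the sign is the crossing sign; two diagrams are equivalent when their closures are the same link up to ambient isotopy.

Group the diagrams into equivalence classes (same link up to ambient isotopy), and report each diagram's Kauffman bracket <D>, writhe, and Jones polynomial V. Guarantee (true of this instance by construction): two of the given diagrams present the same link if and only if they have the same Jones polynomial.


classes: {D1} | {D2} | {D3}
V(D1) = x^(-13/2) - x^(-11/2) + x^(-9/2) - 2x^(-7/2) - x^(-3/2)  [11 crossings, <D> = A^-9 + 2A^-1 - A^3 + A^7 - A^11, w = -5]
V(D2) = -x^(1/2) - x^(3/2) - x^(5/2) + x^(9/2)  (w +5, c 13, <D> = -A^-3 + A^5 + A^9 + A^13)
D3 (bracket A^-1 + A^7; 11 crossings at w = +3): V = -x^(1/2) - x^(5/2)
note: V(x) takes 3 values over 3 diagrams, fixing the grouping


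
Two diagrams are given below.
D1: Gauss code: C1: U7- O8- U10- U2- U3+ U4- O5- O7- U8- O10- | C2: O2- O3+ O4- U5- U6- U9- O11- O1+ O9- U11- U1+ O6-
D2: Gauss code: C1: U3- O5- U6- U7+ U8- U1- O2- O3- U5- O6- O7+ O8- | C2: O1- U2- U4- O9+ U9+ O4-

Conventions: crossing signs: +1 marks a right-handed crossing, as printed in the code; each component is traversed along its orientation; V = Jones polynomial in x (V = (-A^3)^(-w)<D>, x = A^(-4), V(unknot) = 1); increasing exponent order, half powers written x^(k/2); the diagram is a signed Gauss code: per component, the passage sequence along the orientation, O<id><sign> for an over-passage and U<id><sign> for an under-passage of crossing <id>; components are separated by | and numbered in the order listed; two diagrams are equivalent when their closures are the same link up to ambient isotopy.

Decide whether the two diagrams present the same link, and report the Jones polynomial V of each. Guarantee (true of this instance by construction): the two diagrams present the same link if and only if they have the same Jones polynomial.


equivalent: yes
V(D1) = x^(-13/2) - x^(-11/2) + x^(-9/2) - 2x^(-7/2) - x^(-3/2)  (w -7, c 11, <D> = A^-15 + 2A^-7 - A^-3 + A - A^5)
V(D2) = x^(-13/2) - x^(-11/2) + x^(-9/2) - 2x^(-7/2) - x^(-3/2)  [9 crossings, <D> = A^-9 + 2A^-1 - A^3 + A^7 - A^11, w = -5]
key observation: Reidemeister moves carry D1 (11 crossings) to D2 (9)


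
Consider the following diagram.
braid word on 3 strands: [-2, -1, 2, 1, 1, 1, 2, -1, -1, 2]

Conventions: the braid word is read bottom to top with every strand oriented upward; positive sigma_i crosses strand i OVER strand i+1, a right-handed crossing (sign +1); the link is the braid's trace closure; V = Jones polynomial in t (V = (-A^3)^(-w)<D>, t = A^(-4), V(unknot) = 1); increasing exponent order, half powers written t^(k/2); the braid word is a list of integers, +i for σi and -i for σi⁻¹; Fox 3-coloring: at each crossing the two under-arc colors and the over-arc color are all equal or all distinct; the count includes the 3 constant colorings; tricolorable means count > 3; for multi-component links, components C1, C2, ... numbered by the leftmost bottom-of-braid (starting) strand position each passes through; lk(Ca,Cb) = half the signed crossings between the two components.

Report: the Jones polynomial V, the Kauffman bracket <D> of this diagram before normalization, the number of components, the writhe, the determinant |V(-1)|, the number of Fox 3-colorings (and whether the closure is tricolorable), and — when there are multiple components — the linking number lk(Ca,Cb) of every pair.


Jones polynomial: V(t) = -t^-1 + 2 - t + 2t^2 - t^3 + t^4 - t^5
<D> = -A^-14 + A^-10 - A^-6 + 2A^-2 - A^2 + 2A^6 - A^10; writhe +2
components 1, writhe +2 (10 crossings)
3-colorings: 9 of 3^10, det 9 — tricolorable
note: w = +2 (over 10 crossings) is diagram-only; (-A^3)^(-2) removes it from V
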